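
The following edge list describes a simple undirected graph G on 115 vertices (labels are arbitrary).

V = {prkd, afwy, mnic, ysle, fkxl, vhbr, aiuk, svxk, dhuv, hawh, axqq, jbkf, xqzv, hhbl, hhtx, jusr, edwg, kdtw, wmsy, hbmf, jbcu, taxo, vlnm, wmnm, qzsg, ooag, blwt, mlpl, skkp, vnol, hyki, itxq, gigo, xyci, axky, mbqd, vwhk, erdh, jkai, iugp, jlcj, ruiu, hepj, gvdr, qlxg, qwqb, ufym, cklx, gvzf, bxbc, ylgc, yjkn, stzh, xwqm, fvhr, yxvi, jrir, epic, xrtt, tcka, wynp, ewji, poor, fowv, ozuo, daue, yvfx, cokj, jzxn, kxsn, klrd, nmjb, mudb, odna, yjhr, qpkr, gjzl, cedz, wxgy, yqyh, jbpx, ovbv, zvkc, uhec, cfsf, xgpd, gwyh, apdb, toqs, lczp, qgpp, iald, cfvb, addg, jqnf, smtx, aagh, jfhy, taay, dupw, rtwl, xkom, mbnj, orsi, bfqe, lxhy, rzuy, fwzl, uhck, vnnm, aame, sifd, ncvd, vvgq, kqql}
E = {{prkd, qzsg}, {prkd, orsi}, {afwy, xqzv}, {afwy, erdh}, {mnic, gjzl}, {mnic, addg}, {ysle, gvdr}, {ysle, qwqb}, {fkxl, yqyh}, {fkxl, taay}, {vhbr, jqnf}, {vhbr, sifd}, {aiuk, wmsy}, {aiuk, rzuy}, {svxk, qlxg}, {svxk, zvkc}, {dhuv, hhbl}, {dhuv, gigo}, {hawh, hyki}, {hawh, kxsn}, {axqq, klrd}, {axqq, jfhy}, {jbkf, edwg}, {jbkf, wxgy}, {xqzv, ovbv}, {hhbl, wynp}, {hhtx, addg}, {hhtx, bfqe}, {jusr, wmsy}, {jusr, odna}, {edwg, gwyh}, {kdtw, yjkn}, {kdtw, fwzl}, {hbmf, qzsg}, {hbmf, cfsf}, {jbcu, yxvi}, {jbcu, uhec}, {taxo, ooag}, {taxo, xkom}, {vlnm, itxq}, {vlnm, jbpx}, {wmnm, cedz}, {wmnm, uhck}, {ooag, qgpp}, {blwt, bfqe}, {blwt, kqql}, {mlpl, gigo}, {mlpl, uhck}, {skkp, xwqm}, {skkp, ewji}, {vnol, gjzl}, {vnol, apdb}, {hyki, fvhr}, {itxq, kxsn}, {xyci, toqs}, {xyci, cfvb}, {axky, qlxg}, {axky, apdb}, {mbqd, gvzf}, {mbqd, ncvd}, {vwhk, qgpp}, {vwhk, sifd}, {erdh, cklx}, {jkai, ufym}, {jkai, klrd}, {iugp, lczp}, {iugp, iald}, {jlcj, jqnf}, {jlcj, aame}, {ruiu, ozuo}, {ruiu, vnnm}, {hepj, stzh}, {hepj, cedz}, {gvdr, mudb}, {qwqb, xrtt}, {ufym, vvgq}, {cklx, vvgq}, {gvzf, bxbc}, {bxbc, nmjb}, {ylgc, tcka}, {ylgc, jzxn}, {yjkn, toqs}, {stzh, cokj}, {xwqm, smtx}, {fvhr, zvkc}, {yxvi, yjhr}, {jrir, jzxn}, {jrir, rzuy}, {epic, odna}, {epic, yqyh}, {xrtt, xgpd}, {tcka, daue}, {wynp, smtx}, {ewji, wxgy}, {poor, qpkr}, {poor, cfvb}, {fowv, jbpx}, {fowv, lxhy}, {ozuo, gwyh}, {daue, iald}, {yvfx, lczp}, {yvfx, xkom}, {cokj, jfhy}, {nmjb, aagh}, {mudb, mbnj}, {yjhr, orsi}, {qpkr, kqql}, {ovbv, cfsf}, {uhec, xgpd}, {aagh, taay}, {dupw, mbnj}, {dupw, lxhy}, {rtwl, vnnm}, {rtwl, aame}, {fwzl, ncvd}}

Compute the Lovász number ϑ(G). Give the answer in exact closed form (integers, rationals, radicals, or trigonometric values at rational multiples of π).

115*cos(pi/115)/(cos(pi/115) + 1)

Vertex xgpd has 2 neighbors: xrtt, uhec.
N(lxhy) = {fowv, dupw}, |N(lxhy)| = 2.
N(qwqb) = {ysle, xrtt}, |N(qwqb)| = 2.
N(svxk) = {qlxg, zvkc}, |N(svxk)| = 2.
115-vertex 2-regular graph: this is C_{115}, the 115-cycle.
The 58 distinct eigenvalues: [2.0, 1.997016, 1.988071, 1.973194, 1.952428, 1.925835, 1.893494, 1.855503, 1.811974, 1.763037, 1.708839, 1.649541, 1.58532, 1.516368, 1.44289, 1.365106, 1.283249, 1.197561, 1.1083, 1.01573, 0.92013, 0.821784, 0.720985, 0.618034, 0.513239, 0.406912, 0.299371, 0.190936, 0.081932, -0.027317, -0.136485, -0.245245, -0.353273, -0.460247, -0.565848, -0.669759, -0.771672, -0.871282, -0.968292, -1.062411, -1.153361, -1.240868, -1.324672, -1.404522, -1.480181, -1.551423, -1.618034, -1.679817, -1.736586, -1.788173, -1.834423, -1.875198, -1.910377, -1.939855, -1.963543, -1.981372, -1.993287, -1.999254].
Lovász: ϑ = −115(-2*cos(pi/115))/(2+-(-1)*2*cos(pi/115)) = 115*cos(pi/115)/(cos(pi/115) + 1).
ϑ(G) ≈ 57.489270835.
Lovász sandwich 57 ≤ 115*cos(pi/115)/(cos(pi/115) + 1) ≤ 58: both strict.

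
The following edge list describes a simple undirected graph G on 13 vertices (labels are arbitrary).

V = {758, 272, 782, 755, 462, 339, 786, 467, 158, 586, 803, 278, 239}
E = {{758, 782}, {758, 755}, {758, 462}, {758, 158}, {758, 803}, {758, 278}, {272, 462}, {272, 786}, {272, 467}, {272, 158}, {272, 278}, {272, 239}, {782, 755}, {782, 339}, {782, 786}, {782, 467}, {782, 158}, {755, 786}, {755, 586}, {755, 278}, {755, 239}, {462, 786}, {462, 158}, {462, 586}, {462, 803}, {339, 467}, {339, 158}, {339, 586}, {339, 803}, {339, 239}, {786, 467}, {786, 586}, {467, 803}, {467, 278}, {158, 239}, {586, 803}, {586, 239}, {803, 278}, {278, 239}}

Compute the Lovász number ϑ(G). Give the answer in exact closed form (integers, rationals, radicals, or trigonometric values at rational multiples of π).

Vertex 239 has 6 neighbors: 272, 755, 339, 158, 586, 278.
deg(272) = 6; N(272) = {462, 786, 467, 158, 278, 239}.
deg(758) = 6; N(758) = {782, 755, 462, 158, 803, 278}.
deg(755) = 6; N(755) = {758, 782, 786, 586, 278, 239}.
6-regular, N=13; SR(13,6,2,3) — a Paley graph.
The 3 distinct eigenvalues: [6.0, 1.30278, -2.30278].
With N=13: ϑ(G) = 13·(-(-sqrt(13)/2 - 1/2))/(6−(-sqrt(13)/2 - 1/2)) = sqrt(13).
Numerically 3.6055513.

sqrt(13)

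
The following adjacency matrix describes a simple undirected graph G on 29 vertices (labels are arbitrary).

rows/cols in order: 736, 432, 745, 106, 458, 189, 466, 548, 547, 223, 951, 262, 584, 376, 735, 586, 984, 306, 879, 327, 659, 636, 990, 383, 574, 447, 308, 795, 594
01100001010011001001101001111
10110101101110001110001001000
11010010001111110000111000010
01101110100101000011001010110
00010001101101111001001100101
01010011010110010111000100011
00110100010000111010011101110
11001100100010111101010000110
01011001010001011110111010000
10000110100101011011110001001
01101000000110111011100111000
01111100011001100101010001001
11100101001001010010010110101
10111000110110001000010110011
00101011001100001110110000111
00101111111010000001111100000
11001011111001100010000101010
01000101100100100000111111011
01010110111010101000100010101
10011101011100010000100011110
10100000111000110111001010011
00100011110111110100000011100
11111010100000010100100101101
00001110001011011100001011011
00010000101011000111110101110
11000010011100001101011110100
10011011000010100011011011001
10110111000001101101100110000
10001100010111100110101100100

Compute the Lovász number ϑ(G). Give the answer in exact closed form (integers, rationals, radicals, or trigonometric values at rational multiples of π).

deg(308) = 14; N(308) = {736, 106, 458, 466, 548, 584, 735, 879, 327, 636, 990, 574, 447, 594}.
N(106) = {432, 745, 458, 189, 466, 547, 262, 376, 879, 327, 990, 574, 308, 795}, |N(106)| = 14.
Vertex 795 has 14 neighbors: 736, 745, 106, 189, 466, 548, 376, 735, 984, 306, 327, 659, 383, 574.
deg(432) = 14; N(432) = {736, 745, 106, 189, 548, 547, 951, 262, 584, 984, 306, 879, 990, 447}.
14-regular, N=29; SR(29,14,6,7) — a Paley graph.
The 3 distinct eigenvalues: [14.0, 2.19258, -3.19258].
−29·(-sqrt(29)/2 - 1/2) / ((14)−(-sqrt(29)/2 - 1/2)) = sqrt(29) = ϑ(G).
Numerically 5.3852.

sqrt(29)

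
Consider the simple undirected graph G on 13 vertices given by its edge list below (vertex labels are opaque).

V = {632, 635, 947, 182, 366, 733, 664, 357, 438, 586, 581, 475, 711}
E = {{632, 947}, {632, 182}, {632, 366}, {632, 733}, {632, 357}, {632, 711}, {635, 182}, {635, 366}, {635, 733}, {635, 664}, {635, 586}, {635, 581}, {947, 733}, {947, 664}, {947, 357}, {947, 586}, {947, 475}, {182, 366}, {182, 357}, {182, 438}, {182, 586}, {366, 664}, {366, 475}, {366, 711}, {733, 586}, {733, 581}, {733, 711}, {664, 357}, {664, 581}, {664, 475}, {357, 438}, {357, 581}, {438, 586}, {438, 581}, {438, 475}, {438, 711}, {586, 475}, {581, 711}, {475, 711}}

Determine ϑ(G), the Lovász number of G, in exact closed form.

deg(635) = 6; N(635) = {182, 366, 733, 664, 586, 581}.
Vertex 711 has 6 neighbors: 632, 366, 733, 438, 581, 475.
Vertex 947 has 6 neighbors: 632, 733, 664, 357, 586, 475.
N(438) = {182, 357, 586, 581, 475, 711}, |N(438)| = 6.
Regular of degree 6 on 13 vertices: SR(13,6,2,3) — a Paley graph.
Distinct eigenvalues (to 4 d.p.): [6.0, 1.3028, -2.3028].
ϑ = −N·λ_min/(λ_max−λ_min) = −13·(-sqrt(13)/2 - 1/2)/(6−(-sqrt(13)/2 - 1/2)) = sqrt(13).
≈ 3.60555 (to 5 d.p.).

sqrt(13)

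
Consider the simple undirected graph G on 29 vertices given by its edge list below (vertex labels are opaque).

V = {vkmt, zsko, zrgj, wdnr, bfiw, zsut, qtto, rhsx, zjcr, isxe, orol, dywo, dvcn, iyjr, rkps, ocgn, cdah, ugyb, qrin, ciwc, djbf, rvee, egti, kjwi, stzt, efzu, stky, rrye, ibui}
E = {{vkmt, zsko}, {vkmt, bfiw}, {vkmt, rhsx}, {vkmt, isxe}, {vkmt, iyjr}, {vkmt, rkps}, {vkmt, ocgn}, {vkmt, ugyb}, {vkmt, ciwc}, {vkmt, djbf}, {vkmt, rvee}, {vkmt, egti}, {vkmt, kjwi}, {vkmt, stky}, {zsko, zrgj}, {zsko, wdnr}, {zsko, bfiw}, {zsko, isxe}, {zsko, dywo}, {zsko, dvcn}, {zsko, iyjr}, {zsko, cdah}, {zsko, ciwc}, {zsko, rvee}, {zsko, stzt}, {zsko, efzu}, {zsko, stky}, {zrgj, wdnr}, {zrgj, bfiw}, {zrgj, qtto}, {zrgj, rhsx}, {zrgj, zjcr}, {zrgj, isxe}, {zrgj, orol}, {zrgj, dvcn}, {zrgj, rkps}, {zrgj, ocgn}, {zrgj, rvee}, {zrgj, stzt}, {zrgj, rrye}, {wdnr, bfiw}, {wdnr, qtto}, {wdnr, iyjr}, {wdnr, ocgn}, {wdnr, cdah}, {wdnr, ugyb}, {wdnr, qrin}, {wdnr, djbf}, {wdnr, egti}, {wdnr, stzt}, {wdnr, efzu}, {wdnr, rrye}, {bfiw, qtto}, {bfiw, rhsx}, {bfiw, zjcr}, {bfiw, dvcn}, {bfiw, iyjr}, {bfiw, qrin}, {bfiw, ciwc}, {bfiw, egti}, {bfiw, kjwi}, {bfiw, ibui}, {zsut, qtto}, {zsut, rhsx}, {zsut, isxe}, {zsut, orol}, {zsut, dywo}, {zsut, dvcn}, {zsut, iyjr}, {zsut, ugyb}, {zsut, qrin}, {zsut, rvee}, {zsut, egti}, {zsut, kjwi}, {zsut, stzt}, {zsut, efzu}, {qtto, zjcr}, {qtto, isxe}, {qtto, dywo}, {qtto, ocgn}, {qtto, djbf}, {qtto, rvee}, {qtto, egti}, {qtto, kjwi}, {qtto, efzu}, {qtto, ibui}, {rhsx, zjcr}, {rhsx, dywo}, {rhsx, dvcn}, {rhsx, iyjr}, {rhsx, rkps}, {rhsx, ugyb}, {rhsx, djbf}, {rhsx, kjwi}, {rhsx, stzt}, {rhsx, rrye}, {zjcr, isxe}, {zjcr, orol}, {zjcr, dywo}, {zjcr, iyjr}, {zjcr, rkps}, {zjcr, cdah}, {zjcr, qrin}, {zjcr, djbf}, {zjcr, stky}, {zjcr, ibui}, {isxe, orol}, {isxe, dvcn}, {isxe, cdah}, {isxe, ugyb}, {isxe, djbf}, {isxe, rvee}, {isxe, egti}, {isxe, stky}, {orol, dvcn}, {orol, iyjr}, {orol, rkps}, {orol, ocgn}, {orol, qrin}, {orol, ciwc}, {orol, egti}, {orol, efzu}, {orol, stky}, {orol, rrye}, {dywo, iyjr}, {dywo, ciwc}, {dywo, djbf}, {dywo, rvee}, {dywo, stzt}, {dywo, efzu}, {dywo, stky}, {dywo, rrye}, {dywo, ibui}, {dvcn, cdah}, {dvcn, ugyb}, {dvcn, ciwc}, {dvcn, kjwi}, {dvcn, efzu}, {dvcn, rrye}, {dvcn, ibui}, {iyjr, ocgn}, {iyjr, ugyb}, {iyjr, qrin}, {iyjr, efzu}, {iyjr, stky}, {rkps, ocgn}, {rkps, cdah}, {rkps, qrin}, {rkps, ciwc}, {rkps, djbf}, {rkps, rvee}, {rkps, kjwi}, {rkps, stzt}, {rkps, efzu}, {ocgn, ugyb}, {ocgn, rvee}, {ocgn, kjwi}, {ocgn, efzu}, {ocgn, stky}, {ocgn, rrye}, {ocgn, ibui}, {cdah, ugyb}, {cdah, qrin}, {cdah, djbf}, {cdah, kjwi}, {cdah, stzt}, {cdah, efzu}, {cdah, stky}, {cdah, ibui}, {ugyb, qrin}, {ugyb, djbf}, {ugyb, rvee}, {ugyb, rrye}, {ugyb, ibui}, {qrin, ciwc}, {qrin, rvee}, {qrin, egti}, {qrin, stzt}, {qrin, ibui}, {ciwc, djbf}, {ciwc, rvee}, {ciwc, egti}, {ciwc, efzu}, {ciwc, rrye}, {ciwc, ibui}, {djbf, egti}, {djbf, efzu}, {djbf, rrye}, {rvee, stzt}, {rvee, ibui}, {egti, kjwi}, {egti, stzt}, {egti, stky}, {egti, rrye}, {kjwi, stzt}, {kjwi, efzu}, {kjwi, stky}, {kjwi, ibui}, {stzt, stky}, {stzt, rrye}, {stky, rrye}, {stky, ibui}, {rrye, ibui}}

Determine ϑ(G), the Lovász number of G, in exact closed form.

Vertex kjwi has 14 neighbors: vkmt, bfiw, zsut, qtto, rhsx, dvcn, rkps, ocgn, cdah, egti, stzt, efzu, stky, ibui.
deg(djbf) = 14; N(djbf) = {vkmt, wdnr, qtto, rhsx, zjcr, isxe, dywo, rkps, cdah, ugyb, ciwc, egti, efzu, rrye}.
deg(zsko) = 14; N(zsko) = {vkmt, zrgj, wdnr, bfiw, isxe, dywo, dvcn, iyjr, cdah, ciwc, rvee, stzt, efzu, stky}.
N(ibui) = {bfiw, qtto, zjcr, dywo, dvcn, ocgn, cdah, ugyb, qrin, ciwc, rvee, kjwi, stky, rrye}, |N(ibui)| = 14.
Regular of degree 14 on 29 vertices: strongly regular (29,14,6,7).
Distinct eigenvalues (to 6 d.p.): [14.0, 2.192582, -3.192582].
Lovász (edge-transitive): ϑ = −29·(-sqrt(29)/2 - 1/2)/((14)−(-sqrt(29)/2 - 1/2)) = sqrt(29).
ϑ(G) ≈ 5.38516.

sqrt(29)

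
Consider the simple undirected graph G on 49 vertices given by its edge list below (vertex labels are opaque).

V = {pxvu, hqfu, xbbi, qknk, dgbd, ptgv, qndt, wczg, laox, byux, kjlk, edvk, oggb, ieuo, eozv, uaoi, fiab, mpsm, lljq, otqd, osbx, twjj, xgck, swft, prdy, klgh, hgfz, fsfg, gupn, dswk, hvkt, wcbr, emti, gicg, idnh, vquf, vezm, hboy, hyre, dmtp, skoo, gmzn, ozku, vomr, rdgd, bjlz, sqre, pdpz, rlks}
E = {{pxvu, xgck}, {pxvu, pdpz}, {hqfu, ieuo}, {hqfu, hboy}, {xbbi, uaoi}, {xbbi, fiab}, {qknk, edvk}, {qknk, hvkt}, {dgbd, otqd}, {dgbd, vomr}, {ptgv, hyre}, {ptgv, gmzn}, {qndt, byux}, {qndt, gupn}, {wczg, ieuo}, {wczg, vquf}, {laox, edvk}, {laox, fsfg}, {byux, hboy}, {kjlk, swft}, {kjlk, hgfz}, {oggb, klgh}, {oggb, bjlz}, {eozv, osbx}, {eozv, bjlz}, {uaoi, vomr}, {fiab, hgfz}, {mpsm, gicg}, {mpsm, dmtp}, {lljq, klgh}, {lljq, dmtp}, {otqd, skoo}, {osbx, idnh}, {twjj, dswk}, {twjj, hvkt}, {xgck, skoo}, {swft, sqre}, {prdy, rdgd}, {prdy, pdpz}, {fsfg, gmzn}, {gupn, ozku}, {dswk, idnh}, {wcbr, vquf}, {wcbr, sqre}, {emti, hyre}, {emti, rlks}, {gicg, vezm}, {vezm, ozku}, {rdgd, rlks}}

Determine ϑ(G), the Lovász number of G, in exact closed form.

49*cos(pi/49)/(cos(pi/49) + 1)

N(vquf) = {wczg, wcbr}, |N(vquf)| = 2.
deg(wcbr) = 2; N(wcbr) = {vquf, sqre}.
Vertex ozku has 2 neighbors: gupn, vezm.
Vertex hgfz has 2 neighbors: kjlk, fiab.
49-vertex 2-regular graph: a single 49-cycle (edge-transitive).
Distinct eigenvalues (to 5 d.p.): [2.0, 1.98358, 1.93459, 1.85383, 1.74264, 1.60283, 1.4367, 1.24698, 1.03679, 0.80957, 0.56906, 0.3192, 0.0641, -0.19205, -0.44504, -0.69073, -0.92508, -1.14423, -1.3446, -1.52289, -1.67618, -1.80194, -1.89811, -1.96312, -1.99589].
With N=49: ϑ(G) = 49·(-(-1)*2*cos(pi/49))/(2−(-2*cos(pi/49))) = 49*cos(pi/49)/(cos(pi/49) + 1).
Numerically 24.4748052.
Lovász sandwich 24 ≤ 49*cos(pi/49)/(cos(pi/49) + 1) ≤ 25: both strict.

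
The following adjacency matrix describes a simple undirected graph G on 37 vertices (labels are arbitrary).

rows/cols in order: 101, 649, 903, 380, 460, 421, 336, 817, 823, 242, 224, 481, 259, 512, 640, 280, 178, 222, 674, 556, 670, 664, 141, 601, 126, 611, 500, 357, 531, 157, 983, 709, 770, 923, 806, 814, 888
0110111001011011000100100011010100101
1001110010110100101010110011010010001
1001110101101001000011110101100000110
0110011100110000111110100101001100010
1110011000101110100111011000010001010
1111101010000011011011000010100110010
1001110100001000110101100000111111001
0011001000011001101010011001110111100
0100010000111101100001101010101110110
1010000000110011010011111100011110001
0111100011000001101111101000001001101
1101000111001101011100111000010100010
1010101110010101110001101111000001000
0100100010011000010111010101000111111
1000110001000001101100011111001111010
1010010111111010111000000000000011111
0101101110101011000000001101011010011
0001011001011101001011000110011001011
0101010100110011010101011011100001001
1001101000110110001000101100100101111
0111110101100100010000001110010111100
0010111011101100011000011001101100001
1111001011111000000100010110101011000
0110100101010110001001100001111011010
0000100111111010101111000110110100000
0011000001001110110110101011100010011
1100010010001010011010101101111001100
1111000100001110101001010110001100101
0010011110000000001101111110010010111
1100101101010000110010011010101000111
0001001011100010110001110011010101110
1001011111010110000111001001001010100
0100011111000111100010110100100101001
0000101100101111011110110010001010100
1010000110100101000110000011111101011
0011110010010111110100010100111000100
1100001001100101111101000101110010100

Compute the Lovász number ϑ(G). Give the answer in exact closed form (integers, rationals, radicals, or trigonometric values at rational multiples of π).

sqrt(37)

N(101) = {649, 903, 460, 421, 336, 242, 481, 259, 640, 280, 556, 141, 500, 357, 157, 709, 806, 888}, |N(101)| = 18.
Vertex 674 has 18 neighbors: 649, 380, 421, 817, 224, 481, 640, 280, 222, 556, 664, 601, 126, 500, 357, 531, 923, 888.
Vertex 806 has 18 neighbors: 101, 903, 817, 823, 224, 512, 280, 556, 670, 500, 357, 531, 157, 983, 709, 923, 814, 888.
deg(460) = 18; N(460) = {101, 649, 903, 421, 336, 224, 259, 512, 640, 178, 556, 670, 664, 601, 126, 157, 923, 814}.
37-vertex 18-regular graph: strongly regular (37,18,8,9).
spec(A) ≈ [18.0, 2.541381, -3.541381] (distinct, 6 d.p.).
Lovász: ϑ = −37(-sqrt(37)/2 - 1/2)/(18+-(-sqrt(37)/2 - 1/2)) = sqrt(37).
= 6.08276… (decimal).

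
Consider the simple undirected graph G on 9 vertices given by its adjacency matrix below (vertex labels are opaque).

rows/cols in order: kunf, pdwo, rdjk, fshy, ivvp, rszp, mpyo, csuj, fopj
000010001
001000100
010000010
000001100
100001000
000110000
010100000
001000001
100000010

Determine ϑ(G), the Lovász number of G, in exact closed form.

9*cos(pi/9)/(cos(pi/9) + 1)

deg(rszp) = 2; N(rszp) = {fshy, ivvp}.
deg(pdwo) = 2; N(pdwo) = {rdjk, mpyo}.
deg(fopj) = 2; N(fopj) = {kunf, csuj}.
N(mpyo) = {pdwo, fshy}, |N(mpyo)| = 2.
9-vertex 2-regular graph: this is C_{9}, the 9-cycle.
spec(A) ≈ [2.0, 1.53209, 0.3473, -1.0, -1.87939] (distinct, 5 d.p.).
ϑ = −N·λ_min/(λ_max−λ_min) = −9·(-2*cos(pi/9))/(2−(-2*cos(pi/9))) = 9*cos(pi/9)/(cos(pi/9) + 1).
Numerically 4.360089581.
Sandwich: α(G)=4 ≤ ϑ(G)=9*cos(pi/9)/(cos(pi/9) + 1) ≤ χ(Ḡ)=5 (both strict).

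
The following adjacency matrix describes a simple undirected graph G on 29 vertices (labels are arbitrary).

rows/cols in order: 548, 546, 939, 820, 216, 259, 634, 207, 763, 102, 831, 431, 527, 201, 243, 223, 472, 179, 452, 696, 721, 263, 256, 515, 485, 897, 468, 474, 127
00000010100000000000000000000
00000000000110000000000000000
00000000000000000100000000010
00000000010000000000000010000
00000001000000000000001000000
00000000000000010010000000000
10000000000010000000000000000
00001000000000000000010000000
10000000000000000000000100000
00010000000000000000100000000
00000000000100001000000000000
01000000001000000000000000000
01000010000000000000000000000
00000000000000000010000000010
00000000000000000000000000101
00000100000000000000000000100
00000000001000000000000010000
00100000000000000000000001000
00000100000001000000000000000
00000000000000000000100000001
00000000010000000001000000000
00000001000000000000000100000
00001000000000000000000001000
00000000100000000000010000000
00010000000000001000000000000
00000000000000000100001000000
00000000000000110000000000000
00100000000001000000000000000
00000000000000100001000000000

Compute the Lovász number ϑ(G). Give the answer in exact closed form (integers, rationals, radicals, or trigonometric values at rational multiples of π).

29*cos(pi/29)/(cos(pi/29) + 1)

Vertex 515 has 2 neighbors: 763, 263.
Vertex 207 has 2 neighbors: 216, 263.
N(102) = {820, 721}, |N(102)| = 2.
Vertex 263 has 2 neighbors: 207, 515.
Regular of degree 2 on 29 vertices: this is C_{29}, the 29-cycle.
spec(A) ≈ [2.0, 1.95324, 1.81515, 1.59219, 1.29477, 0.93682, 0.53506, 0.10828, -0.32356, -0.74028, -1.12237, -1.45199, -1.71371, -1.89531, -1.98828] (distinct, 5 d.p.).
With N=29: ϑ(G) = 29·(-(-1)*2*cos(pi/29))/(2−(-2*cos(pi/29))) = 29*cos(pi/29)/(cos(pi/29) + 1).
= 14.457375… (decimal).
Check 14 ≤ 29*cos(pi/29)/(cos(pi/29) + 1) ≤ 15: both strict.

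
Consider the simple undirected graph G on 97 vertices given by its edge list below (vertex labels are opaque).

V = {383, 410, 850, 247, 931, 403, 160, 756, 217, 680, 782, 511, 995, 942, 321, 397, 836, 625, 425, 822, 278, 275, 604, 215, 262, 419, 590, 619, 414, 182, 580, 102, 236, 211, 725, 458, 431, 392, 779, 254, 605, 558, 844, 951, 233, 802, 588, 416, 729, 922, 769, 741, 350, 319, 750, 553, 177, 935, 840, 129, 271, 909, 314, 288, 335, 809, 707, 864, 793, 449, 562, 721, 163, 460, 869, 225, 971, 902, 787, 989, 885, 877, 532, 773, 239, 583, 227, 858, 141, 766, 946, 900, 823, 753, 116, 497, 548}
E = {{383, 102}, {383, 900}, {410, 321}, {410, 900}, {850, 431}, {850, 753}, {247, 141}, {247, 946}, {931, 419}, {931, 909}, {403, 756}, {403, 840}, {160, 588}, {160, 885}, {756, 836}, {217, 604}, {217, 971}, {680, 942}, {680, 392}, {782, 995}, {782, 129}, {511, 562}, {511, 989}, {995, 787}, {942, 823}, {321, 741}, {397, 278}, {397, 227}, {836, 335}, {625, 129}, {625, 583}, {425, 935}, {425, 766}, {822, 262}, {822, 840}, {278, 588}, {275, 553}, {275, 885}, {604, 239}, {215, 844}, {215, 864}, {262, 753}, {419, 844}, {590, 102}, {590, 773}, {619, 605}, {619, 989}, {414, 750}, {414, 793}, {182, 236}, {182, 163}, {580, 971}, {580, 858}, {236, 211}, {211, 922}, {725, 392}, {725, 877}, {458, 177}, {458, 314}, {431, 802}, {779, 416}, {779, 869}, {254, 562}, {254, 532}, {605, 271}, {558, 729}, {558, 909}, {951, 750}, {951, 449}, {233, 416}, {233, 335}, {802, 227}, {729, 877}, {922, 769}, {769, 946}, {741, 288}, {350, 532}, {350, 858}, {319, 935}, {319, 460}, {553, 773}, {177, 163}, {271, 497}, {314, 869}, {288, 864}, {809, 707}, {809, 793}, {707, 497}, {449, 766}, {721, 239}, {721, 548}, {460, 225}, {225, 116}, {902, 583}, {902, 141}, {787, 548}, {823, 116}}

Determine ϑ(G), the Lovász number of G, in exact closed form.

97*cos(pi/97)/(cos(pi/97) + 1)

Vertex 458 has 2 neighbors: 177, 314.
Vertex 275 has 2 neighbors: 553, 885.
Vertex 532 has 2 neighbors: 254, 350.
deg(419) = 2; N(419) = {931, 844}.
G on 97 vertices is 2-regular; connected 2-regular on 97 ⇒ C_{97}.
Distinct eigenvalues (to 6 d.p.): [2.0, 1.995806, 1.98324, 1.962356, 1.933242, 1.896018, 1.850842, 1.797903, 1.737423, 1.669656, 1.594886, 1.513426, 1.425618, 1.33183, 1.232457, 1.127914, 1.01864, 0.905094, 0.787752, 0.667105, 0.54366, 0.417935, 0.290457, 0.161761, 0.032386, -0.097124, -0.226228, -0.354382, -0.48105, -0.6057, -0.72781, -0.846867, -0.962372, -1.07384, -1.180805, -1.282816, -1.379448, -1.470293, -1.554971, -1.633127, -1.704434, -1.768591, -1.82533, -1.874413, -1.915635, -1.948821, -1.973833, -1.990567, -1.998951].
Lovász: ϑ = −97(-2*cos(pi/97))/(2+-(-1)*2*cos(pi/97)) = 97*cos(pi/97)/(cos(pi/97) + 1).
= 48.487279214… (decimal).
Sandwich: α(G)=48 ≤ ϑ(G)=97*cos(pi/97)/(cos(pi/97) + 1) ≤ χ(Ḡ)=49 (both strict).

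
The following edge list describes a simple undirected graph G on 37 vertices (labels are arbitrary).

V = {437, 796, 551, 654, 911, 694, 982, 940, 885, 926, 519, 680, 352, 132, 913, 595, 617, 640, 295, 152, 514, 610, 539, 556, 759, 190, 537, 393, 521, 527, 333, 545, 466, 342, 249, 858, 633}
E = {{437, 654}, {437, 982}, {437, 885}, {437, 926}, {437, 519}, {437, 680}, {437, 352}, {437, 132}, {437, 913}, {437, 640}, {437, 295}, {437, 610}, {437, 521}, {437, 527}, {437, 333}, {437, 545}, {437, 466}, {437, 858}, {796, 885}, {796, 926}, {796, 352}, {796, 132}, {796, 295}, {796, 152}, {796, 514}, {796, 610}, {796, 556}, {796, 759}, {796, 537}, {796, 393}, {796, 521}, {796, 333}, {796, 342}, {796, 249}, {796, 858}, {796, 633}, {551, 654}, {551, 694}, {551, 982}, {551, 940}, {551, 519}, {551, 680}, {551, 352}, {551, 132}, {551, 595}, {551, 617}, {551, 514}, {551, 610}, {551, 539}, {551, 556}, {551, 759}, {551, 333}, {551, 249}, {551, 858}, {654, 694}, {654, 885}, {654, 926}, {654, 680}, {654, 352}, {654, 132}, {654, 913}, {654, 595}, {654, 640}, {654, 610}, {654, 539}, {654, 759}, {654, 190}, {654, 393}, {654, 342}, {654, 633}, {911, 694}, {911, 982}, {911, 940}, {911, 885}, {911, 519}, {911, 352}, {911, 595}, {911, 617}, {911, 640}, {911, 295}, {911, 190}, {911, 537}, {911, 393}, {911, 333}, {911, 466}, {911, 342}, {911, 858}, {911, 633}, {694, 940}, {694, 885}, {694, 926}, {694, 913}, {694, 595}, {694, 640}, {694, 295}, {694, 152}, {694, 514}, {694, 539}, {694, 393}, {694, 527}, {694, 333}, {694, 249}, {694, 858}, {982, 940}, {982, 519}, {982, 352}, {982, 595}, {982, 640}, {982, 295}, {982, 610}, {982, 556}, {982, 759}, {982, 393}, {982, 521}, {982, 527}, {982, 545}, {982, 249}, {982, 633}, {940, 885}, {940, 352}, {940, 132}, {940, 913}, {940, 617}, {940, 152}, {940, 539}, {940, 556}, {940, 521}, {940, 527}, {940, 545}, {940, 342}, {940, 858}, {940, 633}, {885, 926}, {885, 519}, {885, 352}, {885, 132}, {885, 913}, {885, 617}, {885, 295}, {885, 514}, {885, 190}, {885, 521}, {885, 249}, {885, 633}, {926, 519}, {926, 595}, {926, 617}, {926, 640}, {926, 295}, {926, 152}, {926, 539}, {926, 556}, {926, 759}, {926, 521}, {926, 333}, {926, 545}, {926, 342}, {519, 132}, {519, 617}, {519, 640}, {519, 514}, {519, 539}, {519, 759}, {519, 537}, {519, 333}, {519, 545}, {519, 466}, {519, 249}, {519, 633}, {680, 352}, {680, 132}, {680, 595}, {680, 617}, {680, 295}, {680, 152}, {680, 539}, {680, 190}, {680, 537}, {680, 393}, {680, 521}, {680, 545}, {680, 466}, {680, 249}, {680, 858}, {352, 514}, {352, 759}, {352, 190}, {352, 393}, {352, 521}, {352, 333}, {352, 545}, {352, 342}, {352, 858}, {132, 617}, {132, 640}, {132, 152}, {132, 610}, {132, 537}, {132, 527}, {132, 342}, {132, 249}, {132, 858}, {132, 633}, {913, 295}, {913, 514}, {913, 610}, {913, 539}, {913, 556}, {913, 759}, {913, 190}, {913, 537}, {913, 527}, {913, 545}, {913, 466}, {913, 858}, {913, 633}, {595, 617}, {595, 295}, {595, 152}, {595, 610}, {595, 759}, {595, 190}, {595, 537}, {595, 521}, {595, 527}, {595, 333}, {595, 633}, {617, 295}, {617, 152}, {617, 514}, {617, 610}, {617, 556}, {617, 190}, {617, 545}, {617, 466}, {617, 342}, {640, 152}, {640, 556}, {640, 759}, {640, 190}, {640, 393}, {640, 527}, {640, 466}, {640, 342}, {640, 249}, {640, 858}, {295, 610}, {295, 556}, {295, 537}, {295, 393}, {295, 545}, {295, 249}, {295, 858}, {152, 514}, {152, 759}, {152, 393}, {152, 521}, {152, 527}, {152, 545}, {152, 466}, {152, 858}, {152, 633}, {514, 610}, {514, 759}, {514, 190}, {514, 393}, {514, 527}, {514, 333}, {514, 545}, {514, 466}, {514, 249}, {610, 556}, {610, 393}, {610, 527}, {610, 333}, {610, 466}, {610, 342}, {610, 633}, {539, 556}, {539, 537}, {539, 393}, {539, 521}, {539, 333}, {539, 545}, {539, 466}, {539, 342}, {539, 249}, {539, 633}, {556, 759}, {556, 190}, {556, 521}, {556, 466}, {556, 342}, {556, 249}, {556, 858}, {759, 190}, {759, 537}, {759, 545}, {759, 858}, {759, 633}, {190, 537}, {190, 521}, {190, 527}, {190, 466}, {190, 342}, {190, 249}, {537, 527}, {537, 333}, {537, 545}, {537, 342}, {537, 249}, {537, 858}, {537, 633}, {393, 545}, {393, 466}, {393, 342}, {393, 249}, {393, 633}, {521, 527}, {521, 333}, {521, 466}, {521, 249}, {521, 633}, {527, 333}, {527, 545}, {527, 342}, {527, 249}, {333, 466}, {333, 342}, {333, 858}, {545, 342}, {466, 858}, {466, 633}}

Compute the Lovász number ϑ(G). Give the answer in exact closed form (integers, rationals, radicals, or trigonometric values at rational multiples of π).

deg(694) = 18; N(694) = {551, 654, 911, 940, 885, 926, 913, 595, 640, 295, 152, 514, 539, 393, 527, 333, 249, 858}.
deg(295) = 18; N(295) = {437, 796, 911, 694, 982, 885, 926, 680, 913, 595, 617, 610, 556, 537, 393, 545, 249, 858}.
N(545) = {437, 982, 940, 926, 519, 680, 352, 913, 617, 295, 152, 514, 539, 759, 537, 393, 527, 342}, |N(545)| = 18.
N(527) = {437, 694, 982, 940, 132, 913, 595, 640, 152, 514, 610, 190, 537, 521, 333, 545, 342, 249}, |N(527)| = 18.
37-vertex 18-regular graph: strongly regular (37,18,8,9).
The 3 distinct eigenvalues: [18.0, 2.541381, -3.541381].
With N=37: ϑ(G) = 37·(-(-sqrt(37)/2 - 1/2))/(18−(-sqrt(37)/2 - 1/2)) = sqrt(37).
≈ 6.0828 (to 4 d.p.).

sqrt(37)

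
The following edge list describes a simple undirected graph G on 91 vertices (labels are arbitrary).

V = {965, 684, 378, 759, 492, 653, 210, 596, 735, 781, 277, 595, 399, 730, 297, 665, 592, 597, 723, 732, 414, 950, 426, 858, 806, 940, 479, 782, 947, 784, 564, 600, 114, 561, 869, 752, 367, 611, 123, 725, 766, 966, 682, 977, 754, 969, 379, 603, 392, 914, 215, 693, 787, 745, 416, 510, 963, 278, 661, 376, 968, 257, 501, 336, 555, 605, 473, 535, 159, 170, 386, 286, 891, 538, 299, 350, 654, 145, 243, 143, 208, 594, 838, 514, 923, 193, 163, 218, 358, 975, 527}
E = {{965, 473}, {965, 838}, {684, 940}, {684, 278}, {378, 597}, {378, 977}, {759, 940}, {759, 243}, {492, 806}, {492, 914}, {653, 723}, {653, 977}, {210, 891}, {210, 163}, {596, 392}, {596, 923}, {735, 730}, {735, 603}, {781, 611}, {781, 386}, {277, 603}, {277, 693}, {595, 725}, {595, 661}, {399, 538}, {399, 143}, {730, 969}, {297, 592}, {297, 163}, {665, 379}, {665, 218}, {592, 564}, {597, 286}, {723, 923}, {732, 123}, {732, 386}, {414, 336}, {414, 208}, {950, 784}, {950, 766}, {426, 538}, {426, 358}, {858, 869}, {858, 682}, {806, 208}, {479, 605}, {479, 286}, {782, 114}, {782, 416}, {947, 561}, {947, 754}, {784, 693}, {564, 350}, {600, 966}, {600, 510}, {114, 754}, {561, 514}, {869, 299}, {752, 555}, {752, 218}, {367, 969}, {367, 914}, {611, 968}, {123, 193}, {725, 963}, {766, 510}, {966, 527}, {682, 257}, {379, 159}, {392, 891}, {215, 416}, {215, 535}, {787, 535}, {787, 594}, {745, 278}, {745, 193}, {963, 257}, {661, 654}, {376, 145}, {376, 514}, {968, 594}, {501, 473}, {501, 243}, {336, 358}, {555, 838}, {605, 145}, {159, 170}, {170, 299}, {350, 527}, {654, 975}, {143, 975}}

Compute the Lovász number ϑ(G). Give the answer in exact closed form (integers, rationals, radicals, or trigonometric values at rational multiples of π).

91*cos(pi/91)/(cos(pi/91) + 1)

Vertex 600 has 2 neighbors: 966, 510.
N(968) = {611, 594}, |N(968)| = 2.
deg(114) = 2; N(114) = {782, 754}.
Vertex 781 has 2 neighbors: 611, 386.
91-vertex 2-regular graph: a single 91-cycle (edge-transitive).
A has 46 distinct eigenvalues ≈ [2.0, 1.9952, 1.981, 1.9572, 1.9242, 1.882, 1.8308, 1.7709, 1.7026, 1.6261, 1.5419, 1.4504, 1.3519, 1.247, 1.1361, 1.0199, 0.8987, 0.7733, 0.6442, 0.5121, 0.3775, 0.2411, 0.1035, -0.0345, -0.1724, -0.3095, -0.445, -0.5785, -0.7092, -0.8365, -0.9599, -1.0786, -1.1923, -1.3002, -1.402, -1.497, -1.585, -1.6653, -1.7378, -1.8019, -1.8575, -1.9042, -1.9419, -1.9703, -1.9893, -1.9988].
−91·(-2*cos(pi/91)) / ((2)−(-2*cos(pi/91))) = 91*cos(pi/91)/(cos(pi/91) + 1) = ϑ(G).
= 45.48644… (decimal).
45 ≤ 91*cos(pi/91)/(cos(pi/91) + 1) ≤ 46: both strict.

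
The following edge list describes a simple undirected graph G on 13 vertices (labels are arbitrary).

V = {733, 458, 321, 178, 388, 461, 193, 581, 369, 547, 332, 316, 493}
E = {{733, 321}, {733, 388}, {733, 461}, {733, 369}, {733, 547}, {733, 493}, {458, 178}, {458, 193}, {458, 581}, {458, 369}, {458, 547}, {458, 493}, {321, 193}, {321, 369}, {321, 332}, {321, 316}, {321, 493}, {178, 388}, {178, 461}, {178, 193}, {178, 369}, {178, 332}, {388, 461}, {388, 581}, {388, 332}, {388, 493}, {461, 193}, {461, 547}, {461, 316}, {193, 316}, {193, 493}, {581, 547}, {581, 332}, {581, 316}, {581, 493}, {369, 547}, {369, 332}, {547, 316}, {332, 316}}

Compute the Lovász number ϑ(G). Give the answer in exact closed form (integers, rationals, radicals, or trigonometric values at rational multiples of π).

sqrt(13)

Vertex 461 has 6 neighbors: 733, 178, 388, 193, 547, 316.
Vertex 733 has 6 neighbors: 321, 388, 461, 369, 547, 493.
deg(178) = 6; N(178) = {458, 388, 461, 193, 369, 332}.
Vertex 388 has 6 neighbors: 733, 178, 461, 581, 332, 493.
deg(v) = 6 for all v (|V|=13); strongly regular (13,6,2,3).
The 3 distinct eigenvalues: [6.0, 1.303, -2.303].
Lovász: ϑ = −13(-sqrt(13)/2 - 1/2)/(6+-(-sqrt(13)/2 - 1/2)) = sqrt(13).
≈ 3.6055513 (to 7 d.p.).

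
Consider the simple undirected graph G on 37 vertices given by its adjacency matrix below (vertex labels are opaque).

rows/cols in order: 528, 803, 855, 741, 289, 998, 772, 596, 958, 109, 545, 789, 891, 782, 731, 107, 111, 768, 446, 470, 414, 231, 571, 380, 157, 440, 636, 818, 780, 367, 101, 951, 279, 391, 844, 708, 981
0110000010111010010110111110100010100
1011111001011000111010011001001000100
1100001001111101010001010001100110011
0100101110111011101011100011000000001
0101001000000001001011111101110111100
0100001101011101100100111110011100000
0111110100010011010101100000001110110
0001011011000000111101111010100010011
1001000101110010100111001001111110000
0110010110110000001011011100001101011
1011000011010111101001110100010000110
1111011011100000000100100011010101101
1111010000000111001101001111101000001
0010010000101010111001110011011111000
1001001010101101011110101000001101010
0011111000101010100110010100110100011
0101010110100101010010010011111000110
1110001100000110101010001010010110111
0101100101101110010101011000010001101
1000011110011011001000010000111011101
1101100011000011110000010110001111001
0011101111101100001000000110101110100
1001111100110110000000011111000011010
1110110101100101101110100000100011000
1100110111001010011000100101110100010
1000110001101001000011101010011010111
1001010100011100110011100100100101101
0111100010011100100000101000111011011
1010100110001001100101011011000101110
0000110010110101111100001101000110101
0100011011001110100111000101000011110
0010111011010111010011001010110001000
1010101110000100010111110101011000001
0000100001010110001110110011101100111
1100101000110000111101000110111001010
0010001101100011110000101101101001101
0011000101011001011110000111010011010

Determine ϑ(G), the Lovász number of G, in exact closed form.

N(708) = {855, 772, 596, 109, 545, 731, 107, 111, 768, 571, 157, 440, 818, 780, 101, 391, 844, 981}, |N(708)| = 18.
N(367) = {289, 998, 958, 545, 789, 782, 107, 111, 768, 446, 470, 157, 440, 818, 951, 279, 844, 981}, |N(367)| = 18.
N(101) = {803, 998, 772, 958, 109, 891, 782, 731, 111, 470, 414, 231, 440, 818, 279, 391, 844, 708}, |N(101)| = 18.
N(231) = {855, 741, 289, 772, 596, 958, 109, 545, 891, 782, 446, 440, 636, 780, 101, 951, 279, 844}, |N(231)| = 18.
18-regular, N=37; SR(37,18,8,9) — a Paley graph.
spec(A) ≈ [18.0, 2.541381, -3.541381] (distinct, 6 d.p.).
λ_max=18, λ_min=-sqrt(37)/2 - 1/2; ϑ = −37·λ_min/(λ_max−λ_min) = sqrt(37).
Numerically 6.08276.

sqrt(37)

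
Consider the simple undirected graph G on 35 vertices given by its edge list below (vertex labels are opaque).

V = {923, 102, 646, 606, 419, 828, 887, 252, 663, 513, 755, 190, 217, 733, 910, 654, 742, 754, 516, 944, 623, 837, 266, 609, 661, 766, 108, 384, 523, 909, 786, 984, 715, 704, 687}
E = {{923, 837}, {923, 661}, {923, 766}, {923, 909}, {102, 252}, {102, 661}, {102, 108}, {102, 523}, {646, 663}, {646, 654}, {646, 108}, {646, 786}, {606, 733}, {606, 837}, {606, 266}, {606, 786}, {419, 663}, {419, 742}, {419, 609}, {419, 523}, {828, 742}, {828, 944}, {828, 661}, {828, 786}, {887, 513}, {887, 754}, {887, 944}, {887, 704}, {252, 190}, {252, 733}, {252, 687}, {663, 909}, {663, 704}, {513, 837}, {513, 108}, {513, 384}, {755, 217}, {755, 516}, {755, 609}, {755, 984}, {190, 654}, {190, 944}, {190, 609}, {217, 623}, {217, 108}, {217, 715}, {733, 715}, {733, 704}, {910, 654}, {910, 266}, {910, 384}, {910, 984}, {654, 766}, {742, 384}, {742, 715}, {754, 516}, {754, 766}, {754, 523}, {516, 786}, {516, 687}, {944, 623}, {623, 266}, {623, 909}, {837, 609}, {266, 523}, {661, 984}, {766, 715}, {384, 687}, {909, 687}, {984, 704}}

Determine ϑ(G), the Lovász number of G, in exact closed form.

Vertex 661 has 4 neighbors: 923, 102, 828, 984.
Vertex 828 has 4 neighbors: 742, 944, 661, 786.
deg(623) = 4; N(623) = {217, 944, 266, 909}.
N(923) = {837, 661, 766, 909}, |N(923)| = 4.
35-vertex 4-regular graph: Kneser-type, 3-subsets of [7].
A has 4 distinct eigenvalues ≈ [4.0, 2.0, -1.0, -3.0].
ϑ = −N·λ_min/(λ_max−λ_min) = −35·(-3)/(4−(-3)) = 15.
= 15.0000000… (decimal).

15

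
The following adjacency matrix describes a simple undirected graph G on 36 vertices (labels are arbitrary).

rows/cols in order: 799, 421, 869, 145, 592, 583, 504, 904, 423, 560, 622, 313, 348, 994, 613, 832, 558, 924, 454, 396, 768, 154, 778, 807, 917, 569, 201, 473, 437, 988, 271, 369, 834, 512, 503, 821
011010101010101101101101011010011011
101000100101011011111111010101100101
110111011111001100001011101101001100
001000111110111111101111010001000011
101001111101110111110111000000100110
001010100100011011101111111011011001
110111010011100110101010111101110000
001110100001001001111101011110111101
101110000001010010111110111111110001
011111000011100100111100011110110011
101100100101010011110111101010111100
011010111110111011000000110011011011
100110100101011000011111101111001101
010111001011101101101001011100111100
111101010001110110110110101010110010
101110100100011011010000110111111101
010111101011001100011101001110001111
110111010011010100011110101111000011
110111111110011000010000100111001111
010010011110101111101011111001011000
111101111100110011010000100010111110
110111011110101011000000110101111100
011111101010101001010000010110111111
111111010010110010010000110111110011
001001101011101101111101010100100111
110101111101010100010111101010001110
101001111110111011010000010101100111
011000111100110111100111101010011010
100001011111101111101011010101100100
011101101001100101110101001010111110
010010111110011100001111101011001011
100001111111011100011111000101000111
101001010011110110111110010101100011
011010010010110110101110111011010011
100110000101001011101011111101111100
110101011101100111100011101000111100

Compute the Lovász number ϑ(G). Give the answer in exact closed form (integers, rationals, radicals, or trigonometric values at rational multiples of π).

deg(369) = 21; N(369) = {799, 583, 504, 904, 423, 560, 622, 313, 994, 613, 832, 396, 768, 154, 778, 807, 473, 988, 512, 503, 821}.
N(988) = {421, 869, 145, 583, 504, 423, 313, 348, 832, 924, 454, 396, 154, 807, 201, 437, 271, 369, 834, 512, 503}, |N(988)| = 21.
deg(558) = 21; N(558) = {421, 145, 592, 583, 504, 423, 622, 313, 613, 832, 396, 768, 154, 807, 201, 473, 437, 834, 512, 503, 821}.
N(583) = {869, 592, 504, 560, 994, 613, 558, 924, 454, 768, 154, 778, 807, 917, 569, 201, 437, 988, 369, 834, 821}, |N(583)| = 21.
Regular of degree 21 on 36 vertices: Kneser K(9,2) on C(9,2)=36 vertices.
spec(A) ≈ [21.0, 1.0, -6.0] (distinct, 4 d.p.).
λ_max=21, λ_min=-6; ϑ = −36·λ_min/(λ_max−λ_min) = 8.
Numerically 8.00000000.

8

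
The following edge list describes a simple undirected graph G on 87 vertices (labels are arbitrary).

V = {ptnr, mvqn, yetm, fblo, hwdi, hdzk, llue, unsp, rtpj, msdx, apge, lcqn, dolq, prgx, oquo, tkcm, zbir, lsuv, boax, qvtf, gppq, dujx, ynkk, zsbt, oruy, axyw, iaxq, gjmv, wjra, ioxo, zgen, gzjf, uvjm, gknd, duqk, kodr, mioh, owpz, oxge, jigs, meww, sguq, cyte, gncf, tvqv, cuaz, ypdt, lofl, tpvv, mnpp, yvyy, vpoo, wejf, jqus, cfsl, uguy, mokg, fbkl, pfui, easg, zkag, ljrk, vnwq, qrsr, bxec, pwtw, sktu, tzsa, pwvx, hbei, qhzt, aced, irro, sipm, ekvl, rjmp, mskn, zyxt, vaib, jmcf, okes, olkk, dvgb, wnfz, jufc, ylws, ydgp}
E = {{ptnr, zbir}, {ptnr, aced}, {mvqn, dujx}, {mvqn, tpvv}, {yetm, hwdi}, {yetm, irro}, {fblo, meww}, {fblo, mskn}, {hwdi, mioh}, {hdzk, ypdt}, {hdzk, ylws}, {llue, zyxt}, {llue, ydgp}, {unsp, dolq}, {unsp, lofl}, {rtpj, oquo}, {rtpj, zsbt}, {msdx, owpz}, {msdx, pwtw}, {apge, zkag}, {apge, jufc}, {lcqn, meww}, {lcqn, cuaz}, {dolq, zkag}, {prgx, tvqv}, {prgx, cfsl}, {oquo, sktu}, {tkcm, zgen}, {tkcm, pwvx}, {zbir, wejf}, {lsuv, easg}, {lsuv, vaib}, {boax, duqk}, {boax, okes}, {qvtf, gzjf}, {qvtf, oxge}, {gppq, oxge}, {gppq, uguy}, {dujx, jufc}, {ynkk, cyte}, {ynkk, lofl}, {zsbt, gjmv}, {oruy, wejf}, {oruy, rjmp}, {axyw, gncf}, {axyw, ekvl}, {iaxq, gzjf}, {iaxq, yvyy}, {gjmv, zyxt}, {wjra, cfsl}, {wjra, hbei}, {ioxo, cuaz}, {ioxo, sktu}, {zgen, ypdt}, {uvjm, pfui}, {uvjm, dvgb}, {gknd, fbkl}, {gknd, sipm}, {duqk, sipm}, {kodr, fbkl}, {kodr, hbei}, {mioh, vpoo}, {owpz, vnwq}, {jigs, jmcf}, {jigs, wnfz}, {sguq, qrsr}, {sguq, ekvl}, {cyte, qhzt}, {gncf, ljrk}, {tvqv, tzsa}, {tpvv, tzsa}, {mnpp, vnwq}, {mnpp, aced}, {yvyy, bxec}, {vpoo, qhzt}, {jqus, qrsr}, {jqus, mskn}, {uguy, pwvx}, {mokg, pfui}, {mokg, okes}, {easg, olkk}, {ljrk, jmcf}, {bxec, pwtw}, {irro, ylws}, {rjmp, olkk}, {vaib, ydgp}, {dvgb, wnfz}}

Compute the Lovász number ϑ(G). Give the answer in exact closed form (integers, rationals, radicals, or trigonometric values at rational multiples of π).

Vertex qrsr has 2 neighbors: sguq, jqus.
deg(jmcf) = 2; N(jmcf) = {jigs, ljrk}.
deg(pwtw) = 2; N(pwtw) = {msdx, bxec}.
deg(tvqv) = 2; N(tvqv) = {prgx, tzsa}.
G on 87 vertices is 2-regular; this is C_{87}, the 87-cycle.
Distinct eigenvalues (to 5 d.p.): [2.0, 1.99479, 1.97917, 1.95324, 1.91713, 1.87102, 1.81515, 1.74982, 1.67537, 1.59219, 1.5007, 1.40139, 1.29477, 1.18141, 1.06188, 0.93682, 0.80687, 0.67272, 0.53506, 0.39461, 0.2521, 0.10828, -0.03611, -0.18031, -0.32356, -0.46513, -0.60428, -0.74028, -0.87241, -1.0, -1.12237, -1.2389, -1.34896, -1.45199, -1.54745, -1.63484, -1.71371, -1.78365, -1.84429, -1.89531, -1.93645, -1.96749, -1.98828, -1.9987].
With N=87: ϑ(G) = 87·(-(-1)*2*cos(pi/87))/(2−(-2*cos(pi/87))) = 87*cos(pi/87)/(cos(pi/87) + 1).
≈ 43.48581645 (to 8 d.p.).
Check 43 ≤ 87*cos(pi/87)/(cos(pi/87) + 1) ≤ 44: both strict.

87*cos(pi/87)/(cos(pi/87) + 1)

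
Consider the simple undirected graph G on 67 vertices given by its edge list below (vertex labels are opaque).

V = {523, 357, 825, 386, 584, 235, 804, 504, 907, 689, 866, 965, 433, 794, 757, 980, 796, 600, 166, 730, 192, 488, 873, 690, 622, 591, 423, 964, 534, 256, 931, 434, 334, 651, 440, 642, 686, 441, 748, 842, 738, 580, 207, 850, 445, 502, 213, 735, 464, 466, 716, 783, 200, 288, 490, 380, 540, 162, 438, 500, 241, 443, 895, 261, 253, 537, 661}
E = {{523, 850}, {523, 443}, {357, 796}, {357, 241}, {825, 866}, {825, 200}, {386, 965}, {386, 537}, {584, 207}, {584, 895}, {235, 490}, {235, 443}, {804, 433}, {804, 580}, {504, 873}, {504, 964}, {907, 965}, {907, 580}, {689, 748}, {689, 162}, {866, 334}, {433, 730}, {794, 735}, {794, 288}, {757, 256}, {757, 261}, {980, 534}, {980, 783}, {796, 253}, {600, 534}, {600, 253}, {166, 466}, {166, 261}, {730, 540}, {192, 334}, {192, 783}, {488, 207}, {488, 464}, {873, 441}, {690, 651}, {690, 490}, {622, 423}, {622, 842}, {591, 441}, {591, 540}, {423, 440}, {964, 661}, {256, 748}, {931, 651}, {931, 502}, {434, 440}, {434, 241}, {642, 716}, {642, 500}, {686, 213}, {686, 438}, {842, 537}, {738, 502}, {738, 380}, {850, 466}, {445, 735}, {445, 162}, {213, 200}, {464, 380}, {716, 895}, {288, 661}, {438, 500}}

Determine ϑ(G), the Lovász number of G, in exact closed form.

deg(162) = 2; N(162) = {689, 445}.
Vertex 504 has 2 neighbors: 873, 964.
Vertex 438 has 2 neighbors: 686, 500.
Vertex 580 has 2 neighbors: 804, 907.
deg(v) = 2 for all v (|V|=67); the odd cycle C_{67}.
spec(A) ≈ [2.0, 1.991212, 1.964925, 1.92137, 1.860931, 1.784137, 1.691664, 1.584325, 1.463063, 1.328943, 1.183144, 1.026948, 0.861727, 0.688934, 0.510086, 0.326755, 0.140552, -0.046885, -0.233911, -0.418881, -0.600169, -0.776184, -0.945377, -1.106262, -1.257426, -1.397539, -1.52537, -1.639797, -1.739813, -1.824539, -1.893231, -1.945286, -1.980245, -1.997802] (distinct, 6 d.p.).
Lovász: ϑ = −67(-2*cos(pi/67))/(2+-(-1)*2*cos(pi/67)) = 67*cos(pi/67)/(cos(pi/67) + 1).
≈ 33.48158 (to 5 d.p.).
Check 33 ≤ 67*cos(pi/67)/(cos(pi/67) + 1) ≤ 34: both strict.

67*cos(pi/67)/(cos(pi/67) + 1)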